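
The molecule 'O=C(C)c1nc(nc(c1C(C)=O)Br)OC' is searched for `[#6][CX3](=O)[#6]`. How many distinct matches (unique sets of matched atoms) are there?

[#6][CX3](=O)[#6] is the SMARTS for a ketone: a carbonyl carbon (no H) flanked by two carbons.
The molecule carries 2 separate instances of an acetyl/ketone group (-C(=O)CH3) meeting every constraint; each maps to a distinct set of atoms, giving 2 matches.

2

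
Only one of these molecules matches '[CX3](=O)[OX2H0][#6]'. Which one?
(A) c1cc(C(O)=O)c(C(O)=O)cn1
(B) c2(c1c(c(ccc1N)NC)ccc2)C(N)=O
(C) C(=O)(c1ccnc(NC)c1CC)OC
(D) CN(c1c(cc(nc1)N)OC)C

C

[CX3](=O)[OX2H0][#6] describes a carbonyl carbon bonded to an oxygen that is itself bonded to carbon (no H on that O) (an ester).
(A) has a carboxylic acid group (-C(=O)OH) but the singly-bonded O carries H (OX2H1, not H0).
(B) has a primary amide (-C(=O)NH2) but the carbonyl is bonded to N, not to an O-C linkage.
(C) contains a methyl-ester group (-C(=O)OCH3), which satisfies every atom and bond constraint.
(D) has a methoxy ether (-OCH3) but the ether oxygen is not adjacent to a C=O carbon.
So the answer is (C).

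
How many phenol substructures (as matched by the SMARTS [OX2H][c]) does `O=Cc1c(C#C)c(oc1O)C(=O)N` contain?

1

[OX2H][c] is the SMARTS for a phenol: a hydroxyl oxygen attached to an aromatic carbon.
Exactly one fragment in the molecule meets all constraints, giving 1 match.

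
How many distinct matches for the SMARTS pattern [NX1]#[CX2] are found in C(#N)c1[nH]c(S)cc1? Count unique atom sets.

[NX1]#[CX2] is the SMARTS for a nitrile: a nitrogen triple-bonded to a two-connected carbon.
Exactly one fragment in the molecule meets all constraints, giving 1 match.

1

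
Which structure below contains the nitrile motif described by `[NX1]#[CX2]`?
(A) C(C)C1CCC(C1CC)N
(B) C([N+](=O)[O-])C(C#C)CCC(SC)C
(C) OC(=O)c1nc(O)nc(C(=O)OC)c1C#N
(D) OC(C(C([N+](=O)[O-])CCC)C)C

C

[NX1]#[CX2] describes a nitrogen triple-bonded to a two-connected carbon (a nitrile).
(A) has a primary amino group (-NH2) but the nitrogen is NX3 (three connections), not NX1 triple-bonded.
(B) has a nitro group (-[N+](=O)[O-]) but there is no C#N triple bond.
(C) contains a nitrile (-C#N), which satisfies every atom and bond constraint.
(D) has a nitro group (-[N+](=O)[O-]) but there is no C#N triple bond.
So the answer is (C).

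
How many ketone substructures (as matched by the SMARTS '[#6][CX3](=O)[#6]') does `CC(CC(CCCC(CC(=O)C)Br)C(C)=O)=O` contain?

3

[#6][CX3](=O)[#6] is the SMARTS for a ketone: a carbonyl carbon (no H) flanked by two carbons.
The molecule carries 3 separate instances of an acetyl/ketone group (-C(=O)CH3) meeting every constraint; each maps to a distinct set of atoms, giving 3 matches.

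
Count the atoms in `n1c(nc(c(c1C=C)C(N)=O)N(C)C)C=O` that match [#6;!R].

6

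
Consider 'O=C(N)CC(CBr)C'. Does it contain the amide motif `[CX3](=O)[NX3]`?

Yes

The pattern [CX3](=O)[NX3] describes a carbonyl carbon bonded to a trivalent nitrogen — an amide.
The molecule carries a primary amide (-C(=O)NH2), whose atoms satisfy every constraint of the query, so the pattern matches.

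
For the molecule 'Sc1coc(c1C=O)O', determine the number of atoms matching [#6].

The query [#6] means: #6 matches any atom with atomic number 6 (carbon, aromatic or aliphatic).
Check the 9 heavy atoms by environment: 1× o (aromatic) → no; 4× c (aromatic) → match; 2× O → no; 1× S → no; 1× C → match.
Summing the matching environments: 4 + 1 = 5 matching atoms.

5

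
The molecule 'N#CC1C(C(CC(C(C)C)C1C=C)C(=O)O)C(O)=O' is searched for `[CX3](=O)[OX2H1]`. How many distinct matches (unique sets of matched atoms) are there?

2

[CX3](=O)[OX2H1] is the SMARTS for a carboxylic acid: an sp2 carbon double-bonded to O and single-bonded to an -OH oxygen.
The molecule carries 2 separate instances of a carboxylic acid group (-C(=O)OH) meeting every constraint; each maps to a distinct set of atoms, giving 2 matches.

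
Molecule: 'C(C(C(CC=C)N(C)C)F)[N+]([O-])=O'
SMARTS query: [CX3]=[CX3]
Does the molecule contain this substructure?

The pattern [CX3]=[CX3] describes a non-aromatic C=C double bond between two sp2 carbons — an alkene.
The molecule carries a vinyl group (-CH=CH2), whose atoms satisfy every constraint of the query, so the pattern matches.

Yes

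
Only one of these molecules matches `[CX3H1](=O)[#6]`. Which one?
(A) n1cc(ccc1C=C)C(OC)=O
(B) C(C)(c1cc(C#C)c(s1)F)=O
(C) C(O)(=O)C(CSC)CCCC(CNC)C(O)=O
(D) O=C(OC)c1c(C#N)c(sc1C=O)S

[CX3H1](=O)[#6] describes an sp2 carbon with one H, double-bonded to O and single-bonded to carbon (an aldehyde).
(A) has a methyl-ester group (-C(=O)OCH3) but the carbonyl carbon has H0, not H1.
(B) has an acetyl/ketone group (-C(=O)CH3) but the carbonyl carbon has H0 (two carbon neighbours), not H1.
(C) has a carboxylic acid group (-C(=O)OH) but the carbonyl carbon has H0 and is bonded to O, not H1.
(D) contains an aldehyde (-CHO), which satisfies every atom and bond constraint.
So the answer is (D).

D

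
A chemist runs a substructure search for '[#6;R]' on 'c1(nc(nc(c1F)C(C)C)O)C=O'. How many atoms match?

4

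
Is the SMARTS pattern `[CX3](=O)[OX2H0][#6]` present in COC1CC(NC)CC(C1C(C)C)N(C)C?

The pattern [CX3](=O)[OX2H0][#6] describes a carbonyl carbon bonded to an oxygen that is itself bonded to carbon (no H on that O) — an ester.
The closest candidate here is a methoxy ether (-OCH3), but the ether oxygen is not adjacent to a C=O carbon. No other fragment satisfies the full query, so there is no match.

No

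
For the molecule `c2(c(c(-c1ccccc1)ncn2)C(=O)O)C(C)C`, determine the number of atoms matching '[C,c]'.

Check the 18 heavy atoms by environment: 2× n (aromatic) → no; 10× c (aromatic) → match; 4× C → match; 2× O → no.
Summing the matching environments: 10 + 4 = 14 matching atoms.

14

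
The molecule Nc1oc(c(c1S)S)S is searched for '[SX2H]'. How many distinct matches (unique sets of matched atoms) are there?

[SX2H] is the SMARTS for a thiol: an aliphatic sulfur with two connections, one being H.
The molecule carries 3 separate instances of a thiol (-SH) meeting every constraint; each maps to a distinct set of atoms, giving 3 matches.

3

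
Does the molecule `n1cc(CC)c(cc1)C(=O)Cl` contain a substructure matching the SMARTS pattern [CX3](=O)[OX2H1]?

No

The pattern [CX3](=O)[OX2H1] describes an sp2 carbon double-bonded to O and single-bonded to an -OH oxygen — a carboxylic acid.
The closest candidate here is an acyl chloride (-C(=O)Cl), but the carbonyl is bonded to Cl, not to an -OH oxygen. No other fragment satisfies the full query, so there is no match.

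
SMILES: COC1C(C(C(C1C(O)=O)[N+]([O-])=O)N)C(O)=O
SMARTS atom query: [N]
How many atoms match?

Check the 17 heavy atoms by environment: 8× C → no; 1× N → match; 6× O → no; 1× N (charge +1) → match; 1× O (charge -1) → no.
Summing the matching environments: 1 + 1 = 2 matching atoms.

2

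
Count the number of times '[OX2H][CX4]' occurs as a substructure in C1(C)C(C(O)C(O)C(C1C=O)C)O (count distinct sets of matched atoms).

3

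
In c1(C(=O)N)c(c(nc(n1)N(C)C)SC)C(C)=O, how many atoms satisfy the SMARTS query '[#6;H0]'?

6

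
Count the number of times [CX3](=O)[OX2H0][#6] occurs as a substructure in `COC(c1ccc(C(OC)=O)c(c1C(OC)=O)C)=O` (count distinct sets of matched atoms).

3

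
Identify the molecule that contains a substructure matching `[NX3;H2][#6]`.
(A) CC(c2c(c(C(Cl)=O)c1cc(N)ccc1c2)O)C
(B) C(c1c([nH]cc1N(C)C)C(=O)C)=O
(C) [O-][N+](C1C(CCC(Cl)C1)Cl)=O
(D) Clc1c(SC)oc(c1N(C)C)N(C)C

A

[NX3;H2][#6] describes a trivalent nitrogen with two H attached to carbon (a primary amine).
(A) contains a primary amino group (-NH2), which satisfies every atom and bond constraint.
(B) has a dimethylamino group (-N(CH3)2) but the nitrogen has H0, not H2.
(C) has a nitro group (-[N+](=O)[O-]) but the nitrogen is [N+] with no H, not NX3H2.
(D) has a dimethylamino group (-N(CH3)2) but the nitrogen has H0, not H2.
So the answer is (A).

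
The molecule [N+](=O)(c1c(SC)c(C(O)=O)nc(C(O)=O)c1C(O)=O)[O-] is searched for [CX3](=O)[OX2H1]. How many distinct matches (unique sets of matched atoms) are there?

3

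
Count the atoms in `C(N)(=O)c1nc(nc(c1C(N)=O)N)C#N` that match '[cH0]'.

4

The query [cH0] means: aromatic carbon with no attached hydrogen (substituted or ring-fusion).
Check the 15 heavy atoms by environment: 2× n (aromatic, H0) → no; 4× c (aromatic, H0) → match; 3× C (H0) → no; 2× O (H0) → no; 3× N (H2) → no; 1× N (H0) → no.
That gives 4 matching atoms.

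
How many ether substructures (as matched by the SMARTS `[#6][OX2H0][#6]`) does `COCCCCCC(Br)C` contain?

1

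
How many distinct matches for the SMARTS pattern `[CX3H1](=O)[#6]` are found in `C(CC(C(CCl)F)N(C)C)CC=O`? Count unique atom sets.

1

[CX3H1](=O)[#6] is the SMARTS for an aldehyde: an sp2 carbon with one H, double-bonded to O and single-bonded to carbon.
Exactly one fragment in the molecule meets all constraints, giving 1 match.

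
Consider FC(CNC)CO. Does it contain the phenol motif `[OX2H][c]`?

The pattern [OX2H][c] describes a hydroxyl oxygen attached to an aromatic carbon — a phenol.
The closest candidate here is a hydroxyl group (-OH), but the -OH is on an aliphatic carbon, not an aromatic c. No other fragment satisfies the full query, so there is no match.

No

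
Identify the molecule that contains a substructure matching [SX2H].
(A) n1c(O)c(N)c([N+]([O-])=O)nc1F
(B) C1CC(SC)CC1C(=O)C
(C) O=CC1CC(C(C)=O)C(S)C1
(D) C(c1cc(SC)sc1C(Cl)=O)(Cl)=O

[SX2H] describes an aliphatic sulfur with two connections, one being H (a thiol).
(A) has a hydroxyl group (-OH) but it is an -OH, not an -SH.
(B) has a methylthio ether (-SCH3) but the sulfur has H0 (bonded to two carbons), not H1.
(C) contains a thiol (-SH), which satisfies every atom and bond constraint.
(D) has a methylthio ether (-SCH3) but the sulfur has H0 (bonded to two carbons), not H1.
So the answer is (C).

C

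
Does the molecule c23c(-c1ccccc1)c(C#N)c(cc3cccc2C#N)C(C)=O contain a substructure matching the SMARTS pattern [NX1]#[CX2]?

Yes

The pattern [NX1]#[CX2] describes a nitrogen triple-bonded to a two-connected carbon — a nitrile.
The molecule carries a nitrile (-C#N), whose atoms satisfy every constraint of the query, so the pattern matches.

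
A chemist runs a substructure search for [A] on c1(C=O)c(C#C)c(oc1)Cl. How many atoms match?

5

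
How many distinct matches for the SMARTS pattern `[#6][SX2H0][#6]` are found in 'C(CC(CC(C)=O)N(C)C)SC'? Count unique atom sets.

1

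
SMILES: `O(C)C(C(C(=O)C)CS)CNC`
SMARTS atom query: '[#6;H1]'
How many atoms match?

2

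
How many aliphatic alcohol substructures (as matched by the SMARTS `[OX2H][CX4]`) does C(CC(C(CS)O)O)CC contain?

2

[OX2H][CX4] is the SMARTS for an aliphatic alcohol: a hydroxyl oxygen bound to an sp3 (X4) carbon.
The molecule carries 2 separate instances of a hydroxyl group (-OH) meeting every constraint; each maps to a distinct set of atoms, giving 2 matches.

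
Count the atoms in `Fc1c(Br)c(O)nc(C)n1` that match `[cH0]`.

Check the 10 heavy atoms by environment: 2× n (aromatic, H0) → no; 4× c (aromatic, H0) → match; 1× Br (H0) → no; 1× O (H1) → no; 1× F (H0) → no; 1× C (H3) → no.
That gives 4 matching atoms.

4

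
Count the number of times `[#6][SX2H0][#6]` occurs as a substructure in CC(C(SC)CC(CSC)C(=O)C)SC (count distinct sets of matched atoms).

3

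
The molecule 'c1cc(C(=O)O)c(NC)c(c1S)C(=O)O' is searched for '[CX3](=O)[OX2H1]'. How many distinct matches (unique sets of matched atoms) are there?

2

[CX3](=O)[OX2H1] is the SMARTS for a carboxylic acid: an sp2 carbon double-bonded to O and single-bonded to an -OH oxygen.
The molecule carries 2 separate instances of a carboxylic acid group (-C(=O)OH) meeting every constraint; each maps to a distinct set of atoms, giving 2 matches.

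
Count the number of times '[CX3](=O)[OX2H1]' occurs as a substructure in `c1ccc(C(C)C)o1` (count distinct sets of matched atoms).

0

[CX3](=O)[OX2H1] is the SMARTS for a carboxylic acid: an sp2 carbon double-bonded to O and single-bonded to an -OH oxygen.
No fragment in the molecule satisfies every constraint, giving 0 matches.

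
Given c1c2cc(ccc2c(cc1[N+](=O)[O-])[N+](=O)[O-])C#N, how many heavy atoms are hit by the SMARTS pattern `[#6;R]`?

The query [#6;R] means: carbon that is part of a ring.
Check the 18 heavy atoms by environment: 10× c (aromatic, in 6-ring) → match; 2× N (charge +1, acyclic) → no; 2× O (charge -1, acyclic) → no; 2× O (acyclic) → no; 1× C (acyclic) → no; 1× N (acyclic) → no.
That gives 10 matching atoms.

10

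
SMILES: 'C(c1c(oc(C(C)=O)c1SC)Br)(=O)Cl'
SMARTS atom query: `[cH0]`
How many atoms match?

The query [cH0] means: aromatic carbon with no attached hydrogen (substituted or ring-fusion).
Check the 14 heavy atoms by environment: 1× o (aromatic, H0) → no; 4× c (aromatic, H0) → match; 1× Br (H0) → no; 2× C (H0) → no; 2× O (H0) → no; 2× C (H3) → no; 1× S (H0) → no; 1× Cl (H0) → no.
That gives 4 matching atoms.

4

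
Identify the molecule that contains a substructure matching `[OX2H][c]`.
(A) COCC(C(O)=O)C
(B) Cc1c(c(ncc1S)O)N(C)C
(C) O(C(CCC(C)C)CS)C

B

[OX2H][c] describes a hydroxyl oxygen attached to an aromatic carbon (a phenol).
(A) has a methoxy ether (-OCH3) but the oxygen has H0, not H1.
(B) contains a hydroxyl group (-OH), which satisfies every atom and bond constraint.
(C) has a methoxy ether (-OCH3) but the oxygen has H0, not H1.
So the answer is (B).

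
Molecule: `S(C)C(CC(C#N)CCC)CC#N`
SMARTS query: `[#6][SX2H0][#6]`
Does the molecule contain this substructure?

The pattern [#6][SX2H0][#6] describes an aliphatic sulfur bridging two carbons with no H on the sulfur — a thioether.
The molecule carries a methylthio ether (-SCH3), whose atoms satisfy every constraint of the query, so the pattern matches.

Yes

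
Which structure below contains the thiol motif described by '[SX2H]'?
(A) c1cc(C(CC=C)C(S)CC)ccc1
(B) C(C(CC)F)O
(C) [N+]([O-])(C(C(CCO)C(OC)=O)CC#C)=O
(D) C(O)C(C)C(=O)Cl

A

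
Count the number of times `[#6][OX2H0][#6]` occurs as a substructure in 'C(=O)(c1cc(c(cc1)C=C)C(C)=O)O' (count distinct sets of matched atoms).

[#6][OX2H0][#6] is the SMARTS for an ether: an aliphatic oxygen bridging two carbons with no H on the oxygen.
The molecule has a carboxylic acid group (-C(=O)OH), but the -OH oxygen has H1; the =O is OX1, not OX2; nothing else fits, so there are 0 matches.

0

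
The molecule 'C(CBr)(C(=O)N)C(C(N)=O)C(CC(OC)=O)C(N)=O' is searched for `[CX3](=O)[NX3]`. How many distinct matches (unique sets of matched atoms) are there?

3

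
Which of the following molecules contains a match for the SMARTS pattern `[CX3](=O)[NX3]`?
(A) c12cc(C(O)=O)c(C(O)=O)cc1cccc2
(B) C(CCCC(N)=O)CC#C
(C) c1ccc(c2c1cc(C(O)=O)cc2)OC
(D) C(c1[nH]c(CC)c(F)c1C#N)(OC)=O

B

[CX3](=O)[NX3] describes a carbonyl carbon bonded to a trivalent nitrogen (an amide).
(A) has a carboxylic acid group (-C(=O)OH) but the carbonyl is bonded to O, not to an NX3 nitrogen.
(B) contains a primary amide (-C(=O)NH2), which satisfies every atom and bond constraint.
(C) has a carboxylic acid group (-C(=O)OH) but the carbonyl is bonded to O, not to an NX3 nitrogen.
(D) has a methyl-ester group (-C(=O)OCH3) but the carbonyl is bonded to O, not to an NX3 nitrogen.
So the answer is (B).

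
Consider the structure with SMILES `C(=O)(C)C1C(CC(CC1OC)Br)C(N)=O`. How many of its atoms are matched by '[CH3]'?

2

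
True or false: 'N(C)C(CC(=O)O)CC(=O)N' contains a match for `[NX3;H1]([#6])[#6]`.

True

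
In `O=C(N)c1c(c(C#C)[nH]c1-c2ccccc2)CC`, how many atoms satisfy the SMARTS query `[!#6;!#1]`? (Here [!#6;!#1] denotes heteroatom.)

The query [!#6;!#1] means: not carbon and not hydrogen — any heteroatom.
Check the 18 heavy atoms by environment: 1× n (aromatic) → match; 10× c (aromatic) → no; 5× C → no; 1× O → match; 1× N → match.
Summing the matching environments: 1 + 1 + 1 = 3 matching atoms.

3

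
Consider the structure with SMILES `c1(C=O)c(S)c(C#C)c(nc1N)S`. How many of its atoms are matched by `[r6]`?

Check the 13 heavy atoms by environment: 1× n (aromatic, in 6-ring) → match; 5× c (aromatic, in 6-ring) → match; 2× S (acyclic) → no; 1× N (acyclic) → no; 3× C (acyclic) → no; 1× O (acyclic) → no.
Summing the matching environments: 1 + 5 = 6 matching atoms.

6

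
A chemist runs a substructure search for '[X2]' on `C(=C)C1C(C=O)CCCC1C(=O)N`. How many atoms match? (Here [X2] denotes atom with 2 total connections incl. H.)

Check the 13 heavy atoms by environment: 6× C (X4) → no; 4× C (X3) → no; 2× O (X1) → no; 1× N (X3) → no.
No environment satisfies the query, so 0 matching atoms.

0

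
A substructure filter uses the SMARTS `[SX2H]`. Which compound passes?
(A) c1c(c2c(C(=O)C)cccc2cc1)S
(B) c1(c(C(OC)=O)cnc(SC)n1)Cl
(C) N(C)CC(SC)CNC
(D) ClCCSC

A

[SX2H] describes an aliphatic sulfur with two connections, one being H (a thiol).
(A) contains a thiol (-SH), which satisfies every atom and bond constraint.
(B) has a methylthio ether (-SCH3) but the sulfur has H0 (bonded to two carbons), not H1.
(C) has a methylthio ether (-SCH3) but the sulfur has H0 (bonded to two carbons), not H1.
(D) has a methylthio ether (-SCH3) but the sulfur has H0 (bonded to two carbons), not H1.
So the answer is (A).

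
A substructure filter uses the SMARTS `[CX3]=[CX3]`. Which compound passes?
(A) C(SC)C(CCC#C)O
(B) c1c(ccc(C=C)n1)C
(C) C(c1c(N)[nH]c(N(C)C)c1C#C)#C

B

[CX3]=[CX3] describes a non-aromatic C=C double bond between two sp2 carbons (an alkene).
(A) has an ethynyl group (-C#CH) but the C-C bond is a triple bond, not a double bond.
(B) contains a vinyl group (-CH=CH2), which satisfies every atom and bond constraint.
(C) has an ethynyl group (-C#CH) but the C-C bond is a triple bond, not a double bond.
So the answer is (B).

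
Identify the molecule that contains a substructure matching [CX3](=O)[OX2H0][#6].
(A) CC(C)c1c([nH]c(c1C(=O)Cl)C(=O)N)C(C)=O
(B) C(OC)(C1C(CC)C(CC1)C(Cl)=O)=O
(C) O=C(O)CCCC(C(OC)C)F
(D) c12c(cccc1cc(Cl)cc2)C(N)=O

[CX3](=O)[OX2H0][#6] describes a carbonyl carbon bonded to an oxygen that is itself bonded to carbon (no H on that O) (an ester).
(A) has a primary amide (-C(=O)NH2) but the carbonyl is bonded to N, not to an O-C linkage.
(B) contains a methyl-ester group (-C(=O)OCH3), which satisfies every atom and bond constraint.
(C) has a carboxylic acid group (-C(=O)OH) but the singly-bonded O carries H (OX2H1, not H0).
(D) has a primary amide (-C(=O)NH2) but the carbonyl is bonded to N, not to an O-C linkage.
So the answer is (B).

B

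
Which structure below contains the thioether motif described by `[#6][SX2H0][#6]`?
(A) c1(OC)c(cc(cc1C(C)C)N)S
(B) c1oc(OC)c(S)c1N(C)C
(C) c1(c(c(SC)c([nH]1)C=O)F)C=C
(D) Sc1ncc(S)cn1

C

[#6][SX2H0][#6] describes an aliphatic sulfur bridging two carbons with no H on the sulfur (a thioether).
(A) has a thiol (-SH) but the sulfur has H1, not H0 bridging two carbons.
(B) has a methoxy ether (-OCH3) but the bridging atom is O, not S.
(C) contains a methylthio ether (-SCH3), which satisfies every atom and bond constraint.
(D) has a thiol (-SH) but the sulfur has H1, not H0 bridging two carbons.
So the answer is (C).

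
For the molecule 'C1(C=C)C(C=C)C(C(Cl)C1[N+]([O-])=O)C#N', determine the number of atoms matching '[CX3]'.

The query [CX3] means: C with X3: aliphatic carbon with exactly 3 total connections.
Check the 15 heavy atoms by environment: 5× C (X4) → no; 1× N (charge +1, X3) → no; 1× O (charge -1, X1) → no; 1× O (X1) → no; 1× C (X2) → no; 1× N (X1) → no; 1× Cl (X1) → no; 4× C (X3) → match.
That gives 4 matching atoms.

4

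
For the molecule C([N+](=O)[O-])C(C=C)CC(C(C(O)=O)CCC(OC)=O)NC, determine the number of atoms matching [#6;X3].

4

The query [#6;X3] means: any carbon (aromatic or not) with three total connections.
Check the 21 heavy atoms by environment: 9× C (X4) → no; 1× N (X3) → no; 4× C (X3) → match; 3× O (X1) → no; 2× O (X2) → no; 1× N (charge +1, X3) → no; 1× O (charge -1, X1) → no.
That gives 4 matching atoms.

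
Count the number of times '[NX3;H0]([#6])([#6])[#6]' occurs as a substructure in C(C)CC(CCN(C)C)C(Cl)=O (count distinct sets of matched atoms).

1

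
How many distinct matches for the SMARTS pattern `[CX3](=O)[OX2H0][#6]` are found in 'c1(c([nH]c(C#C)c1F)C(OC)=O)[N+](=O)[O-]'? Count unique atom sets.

1

[CX3](=O)[OX2H0][#6] is the SMARTS for an ester: a carbonyl carbon bonded to an oxygen that is itself bonded to carbon (no H on that O).
Exactly one fragment in the molecule meets all constraints, giving 1 match.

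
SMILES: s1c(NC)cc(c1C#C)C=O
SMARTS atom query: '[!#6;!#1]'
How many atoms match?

3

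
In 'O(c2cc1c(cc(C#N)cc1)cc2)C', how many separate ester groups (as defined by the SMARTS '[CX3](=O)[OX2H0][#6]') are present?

0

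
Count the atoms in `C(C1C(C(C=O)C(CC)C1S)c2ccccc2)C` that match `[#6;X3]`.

The query [#6;X3] means: any carbon (aromatic or not) with three total connections.
Check the 18 heavy atoms by environment: 9× C (X4) → no; 6× c (aromatic, X3) → match; 1× S (X2) → no; 1× C (X3) → match; 1× O (X1) → no.
Summing the matching environments: 6 + 1 = 7 matching atoms.

7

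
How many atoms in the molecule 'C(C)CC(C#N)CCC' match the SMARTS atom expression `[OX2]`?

0

The query [OX2] means: aliphatic oxygen with two total connections — ether, hydroxyl, or ester single-bond O.
Check the 9 heavy atoms by environment: 7× C (X4) → no; 1× C (X2) → no; 1× N (X1) → no.
No environment satisfies the query, so 0 matching atoms.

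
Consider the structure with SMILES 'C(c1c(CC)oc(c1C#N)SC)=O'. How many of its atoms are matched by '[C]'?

5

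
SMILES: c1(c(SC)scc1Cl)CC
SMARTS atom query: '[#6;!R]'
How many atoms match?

The query [#6;!R] means: carbon not in any ring.
Check the 10 heavy atoms by environment: 1× s (aromatic, in 5-ring) → no; 4× c (aromatic, in 5-ring) → no; 1× S (acyclic) → no; 3× C (acyclic) → match; 1× Cl (acyclic) → no.
That gives 3 matching atoms.

3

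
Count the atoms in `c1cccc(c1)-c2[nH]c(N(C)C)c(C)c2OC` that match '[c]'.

10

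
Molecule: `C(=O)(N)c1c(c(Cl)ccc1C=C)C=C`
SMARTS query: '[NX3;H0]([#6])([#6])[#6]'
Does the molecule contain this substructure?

The pattern [NX3;H0]([#6])([#6])[#6] describes a trivalent nitrogen with no H, bonded to three carbons — a tertiary amine.
The closest candidate here is a primary amide (-C(=O)NH2), but the amide nitrogen has H2 and only one carbon neighbour. No other fragment satisfies the full query, so there is no match.

No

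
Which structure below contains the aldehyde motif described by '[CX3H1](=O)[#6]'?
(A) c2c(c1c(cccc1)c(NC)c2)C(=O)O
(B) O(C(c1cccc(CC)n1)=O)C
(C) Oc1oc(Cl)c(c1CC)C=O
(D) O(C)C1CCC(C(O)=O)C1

C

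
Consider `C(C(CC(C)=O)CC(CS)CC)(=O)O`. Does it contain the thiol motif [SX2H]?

Yes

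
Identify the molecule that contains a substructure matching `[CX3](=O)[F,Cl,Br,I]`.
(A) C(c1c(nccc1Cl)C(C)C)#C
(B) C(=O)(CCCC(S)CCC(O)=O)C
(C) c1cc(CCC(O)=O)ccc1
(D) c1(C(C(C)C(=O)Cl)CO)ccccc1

[CX3](=O)[F,Cl,Br,I] describes a carbonyl carbon bonded to a halogen (an acyl halide).
(A) has a chloro substituent but the Cl is not on a carbonyl carbon.
(B) has a carboxylic acid group (-C(=O)OH) but the carbonyl is bonded to -OH, not to a halogen.
(C) has a carboxylic acid group (-C(=O)OH) but the carbonyl is bonded to -OH, not to a halogen.
(D) contains an acyl chloride (-C(=O)Cl), which satisfies every atom and bond constraint.
So the answer is (D).

D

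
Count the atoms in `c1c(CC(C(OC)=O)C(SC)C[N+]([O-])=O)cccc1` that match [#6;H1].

7

The query [#6;H1] means: any carbon bearing exactly one hydrogen.
Check the 19 heavy atoms by environment: 2× C (H2) → no; 2× C (H1) → match; 1× N (charge +1, H0) → no; 1× O (charge -1, H0) → no; 3× O (H0) → no; 1× C (H0) → no; 2× C (H3) → no; 1× S (H0) → no; 1× c (aromatic, H0) → no; 5× c (aromatic, H1) → match.
Summing the matching environments: 2 + 5 = 7 matching atoms.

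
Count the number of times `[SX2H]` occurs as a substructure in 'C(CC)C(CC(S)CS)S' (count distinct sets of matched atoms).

3

[SX2H] is the SMARTS for a thiol: an aliphatic sulfur with two connections, one being H.
The molecule carries 3 separate instances of a thiol (-SH) meeting every constraint; each maps to a distinct set of atoms, giving 3 matches.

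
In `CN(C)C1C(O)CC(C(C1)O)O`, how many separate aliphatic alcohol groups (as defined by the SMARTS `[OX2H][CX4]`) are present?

3

[OX2H][CX4] is the SMARTS for an aliphatic alcohol: a hydroxyl oxygen bound to an sp3 (X4) carbon.
The molecule carries 3 separate instances of a hydroxyl group (-OH) meeting every constraint; each maps to a distinct set of atoms, giving 3 matches.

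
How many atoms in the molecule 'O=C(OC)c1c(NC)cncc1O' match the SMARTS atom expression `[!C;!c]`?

The query [!C;!c] means: neither aliphatic nor aromatic carbon — same as [!#6].
Check the 13 heavy atoms by environment: 1× n (aromatic) → match; 5× c (aromatic) → no; 3× O → match; 1× N → match; 3× C → no.
Summing the matching environments: 1 + 3 + 1 = 5 matching atoms.

5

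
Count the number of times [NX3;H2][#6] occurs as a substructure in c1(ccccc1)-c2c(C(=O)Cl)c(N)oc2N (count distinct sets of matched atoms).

2

[NX3;H2][#6] is the SMARTS for a primary amine: a trivalent nitrogen with two H attached to carbon.
The molecule carries 2 separate instances of a primary amino group (-NH2) meeting every constraint; each maps to a distinct set of atoms, giving 2 matches.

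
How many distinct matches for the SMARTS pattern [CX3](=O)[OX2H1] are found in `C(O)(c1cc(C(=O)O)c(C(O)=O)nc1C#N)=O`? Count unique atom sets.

[CX3](=O)[OX2H1] is the SMARTS for a carboxylic acid: an sp2 carbon double-bonded to O and single-bonded to an -OH oxygen.
The molecule carries 3 separate instances of a carboxylic acid group (-C(=O)OH) meeting every constraint; each maps to a distinct set of atoms, giving 3 matches.

3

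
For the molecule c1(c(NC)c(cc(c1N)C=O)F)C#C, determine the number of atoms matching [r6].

6

The query [r6] means: r6 matches atoms in a six-membered ring.
Check the 14 heavy atoms by environment: 6× c (aromatic, in 6-ring) → match; 2× N (acyclic) → no; 4× C (acyclic) → no; 1× O (acyclic) → no; 1× F (acyclic) → no.
That gives 6 matching atoms.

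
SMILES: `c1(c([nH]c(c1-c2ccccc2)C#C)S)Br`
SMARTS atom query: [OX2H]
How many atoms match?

0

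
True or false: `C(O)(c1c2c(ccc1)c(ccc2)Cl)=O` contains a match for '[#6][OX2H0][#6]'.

False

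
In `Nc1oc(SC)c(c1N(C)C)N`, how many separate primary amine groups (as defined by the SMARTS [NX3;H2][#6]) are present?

[NX3;H2][#6] is the SMARTS for a primary amine: a trivalent nitrogen with two H attached to carbon.
The molecule carries 2 separate instances of a primary amino group (-NH2) meeting every constraint; each maps to a distinct set of atoms, giving 2 matches.

2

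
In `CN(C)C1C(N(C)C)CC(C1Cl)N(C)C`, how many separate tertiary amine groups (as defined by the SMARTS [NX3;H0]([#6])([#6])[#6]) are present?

3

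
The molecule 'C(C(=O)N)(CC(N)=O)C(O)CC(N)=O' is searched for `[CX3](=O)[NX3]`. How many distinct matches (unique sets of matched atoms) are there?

3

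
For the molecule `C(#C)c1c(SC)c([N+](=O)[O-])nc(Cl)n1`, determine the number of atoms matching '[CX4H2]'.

Check the 14 heavy atoms by environment: 2× n (aromatic, H0, X2) → no; 4× c (aromatic, H0, X3) → no; 1× N (charge +1, H0, X3) → no; 1× O (charge -1, H0, X1) → no; 1× O (H0, X1) → no; 1× S (H0, X2) → no; 1× C (H3, X4) → no; 1× Cl (H0, X1) → no; 1× C (H0, X2) → no; 1× C (H1, X2) → no.
No environment satisfies the query, so 0 matching atoms.

0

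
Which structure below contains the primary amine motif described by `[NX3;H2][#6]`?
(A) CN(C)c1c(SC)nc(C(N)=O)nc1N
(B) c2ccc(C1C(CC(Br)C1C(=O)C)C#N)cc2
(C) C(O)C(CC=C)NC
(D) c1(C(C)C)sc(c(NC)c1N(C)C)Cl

A

[NX3;H2][#6] describes a trivalent nitrogen with two H attached to carbon (a primary amine).
(A) contains a primary amino group (-NH2), which satisfies every atom and bond constraint.
(B) has a nitrile (-C#N) but the nitrogen is NX1 (triple-bonded), not NX3 with two H.
(C) has an N-methylamino group (-NHCH3) but the nitrogen bears two carbons and only one H (H1), not H2.
(D) has an N-methylamino group (-NHCH3) but the nitrogen bears two carbons and only one H (H1), not H2.
So the answer is (A).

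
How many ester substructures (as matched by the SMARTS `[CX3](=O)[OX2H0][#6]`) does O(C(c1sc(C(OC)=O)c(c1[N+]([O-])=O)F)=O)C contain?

[CX3](=O)[OX2H0][#6] is the SMARTS for an ester: a carbonyl carbon bonded to an oxygen that is itself bonded to carbon (no H on that O).
The molecule carries 2 separate instances of a methyl-ester group (-C(=O)OCH3) meeting every constraint; each maps to a distinct set of atoms, giving 2 matches.

2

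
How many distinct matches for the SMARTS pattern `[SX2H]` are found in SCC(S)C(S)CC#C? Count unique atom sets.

[SX2H] is the SMARTS for a thiol: an aliphatic sulfur with two connections, one being H.
The molecule carries 3 separate instances of a thiol (-SH) meeting every constraint; each maps to a distinct set of atoms, giving 3 matches.

3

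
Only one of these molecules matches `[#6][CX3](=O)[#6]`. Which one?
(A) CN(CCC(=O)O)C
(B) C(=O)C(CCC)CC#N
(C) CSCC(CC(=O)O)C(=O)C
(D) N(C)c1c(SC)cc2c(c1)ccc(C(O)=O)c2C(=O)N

C

[#6][CX3](=O)[#6] describes a carbonyl carbon (no H) flanked by two carbons (a ketone).
(A) has a carboxylic acid group (-C(=O)OH) but one neighbour of the carbonyl carbon is O, not C.
(B) has an aldehyde (-CHO) but the carbonyl carbon has H1, so it is not flanked by two carbons.
(C) contains an acetyl/ketone group (-C(=O)CH3), which satisfies every atom and bond constraint.
(D) has a primary amide (-C(=O)NH2) but one neighbour of the carbonyl carbon is N, not C.
So the answer is (C).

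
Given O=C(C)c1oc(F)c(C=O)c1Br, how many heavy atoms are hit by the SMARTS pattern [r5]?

5

The query [r5] means: r5 matches atoms in a five-membered ring.
Check the 12 heavy atoms by environment: 1× o (aromatic, in 5-ring) → match; 4× c (aromatic, in 5-ring) → match; 1× Br (acyclic) → no; 3× C (acyclic) → no; 2× O (acyclic) → no; 1× F (acyclic) → no.
Summing the matching environments: 1 + 4 = 5 matching atoms.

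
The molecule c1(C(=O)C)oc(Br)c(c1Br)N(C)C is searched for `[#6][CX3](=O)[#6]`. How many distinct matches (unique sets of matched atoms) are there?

1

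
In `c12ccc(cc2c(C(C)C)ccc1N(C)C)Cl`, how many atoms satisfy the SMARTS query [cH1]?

5

The query [cH1] means: aromatic carbon bearing exactly one hydrogen.
Check the 17 heavy atoms by environment: 5× c (aromatic, H0) → no; 5× c (aromatic, H1) → match; 1× Cl (H0) → no; 1× N (H0) → no; 4× C (H3) → no; 1× C (H1) → no.
That gives 5 matching atoms.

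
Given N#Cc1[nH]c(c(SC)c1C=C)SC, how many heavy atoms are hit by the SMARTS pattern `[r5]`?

5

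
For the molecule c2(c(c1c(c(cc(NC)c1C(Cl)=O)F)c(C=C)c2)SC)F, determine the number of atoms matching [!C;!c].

6

The query [!C;!c] means: neither aliphatic nor aromatic carbon — same as [!#6].
Check the 21 heavy atoms by environment: 10× c (aromatic) → no; 2× F → match; 1× N → match; 5× C → no; 1× O → match; 1× Cl → match; 1× S → match.
Summing the matching environments: 2 + 1 + 1 + 1 + 1 = 6 matching atoms.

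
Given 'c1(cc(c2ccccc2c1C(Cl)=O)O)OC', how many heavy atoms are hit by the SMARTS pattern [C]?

The query [C] means: uppercase C matches aliphatic (non-aromatic) carbon only.
Check the 16 heavy atoms by environment: 10× c (aromatic) → no; 3× O → no; 2× C → match; 1× Cl → no.
That gives 2 matching atoms.

2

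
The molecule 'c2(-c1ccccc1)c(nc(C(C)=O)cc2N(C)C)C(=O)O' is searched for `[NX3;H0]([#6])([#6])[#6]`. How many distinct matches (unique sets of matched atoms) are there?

[NX3;H0]([#6])([#6])[#6] is the SMARTS for a tertiary amine: a trivalent nitrogen with no H, bonded to three carbons.
Exactly one fragment in the molecule meets all constraints, giving 1 match.

1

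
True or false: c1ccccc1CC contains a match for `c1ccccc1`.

True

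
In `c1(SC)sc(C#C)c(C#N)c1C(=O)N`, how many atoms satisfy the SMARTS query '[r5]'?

5

Check the 14 heavy atoms by environment: 1× s (aromatic, in 5-ring) → match; 4× c (aromatic, in 5-ring) → match; 5× C (acyclic) → no; 2× N (acyclic) → no; 1× S (acyclic) → no; 1× O (acyclic) → no.
Summing the matching environments: 1 + 4 = 5 matching atoms.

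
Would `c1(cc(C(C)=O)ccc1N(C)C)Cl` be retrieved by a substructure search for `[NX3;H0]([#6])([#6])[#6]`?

Yes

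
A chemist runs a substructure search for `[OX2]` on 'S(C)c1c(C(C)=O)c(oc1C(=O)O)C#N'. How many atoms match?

1

Check the 15 heavy atoms by environment: 1× o (aromatic, X2) → no; 4× c (aromatic, X3) → no; 1× S (X2) → no; 2× C (X4) → no; 2× C (X3) → no; 2× O (X1) → no; 1× O (X2) → match; 1× C (X2) → no; 1× N (X1) → no.
That gives 1 matching atom.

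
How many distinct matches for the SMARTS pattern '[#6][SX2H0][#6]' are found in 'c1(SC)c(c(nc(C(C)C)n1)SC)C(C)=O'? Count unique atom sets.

2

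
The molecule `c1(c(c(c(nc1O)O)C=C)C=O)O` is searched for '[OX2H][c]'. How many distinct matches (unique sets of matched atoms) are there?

3

[OX2H][c] is the SMARTS for a phenol: a hydroxyl oxygen attached to an aromatic carbon.
The molecule carries 3 separate instances of a hydroxyl group (-OH) meeting every constraint; each maps to a distinct set of atoms, giving 3 matches.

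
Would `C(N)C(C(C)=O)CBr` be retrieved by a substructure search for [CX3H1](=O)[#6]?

The pattern [CX3H1](=O)[#6] describes an sp2 carbon with one H, double-bonded to O and single-bonded to carbon — an aldehyde.
The closest candidate here is an acetyl/ketone group (-C(=O)CH3), but the carbonyl carbon has H0 (two carbon neighbours), not H1. No other fragment satisfies the full query, so there is no match.

No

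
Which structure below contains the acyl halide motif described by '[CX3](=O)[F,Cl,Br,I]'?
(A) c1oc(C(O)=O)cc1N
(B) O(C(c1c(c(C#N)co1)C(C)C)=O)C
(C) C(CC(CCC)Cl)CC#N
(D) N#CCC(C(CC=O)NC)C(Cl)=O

[CX3](=O)[F,Cl,Br,I] describes a carbonyl carbon bonded to a halogen (an acyl halide).
(A) has a carboxylic acid group (-C(=O)OH) but the carbonyl is bonded to -OH, not to a halogen.
(B) has a methyl-ester group (-C(=O)OCH3) but the carbonyl is bonded to -O-C, not to a halogen.
(C) has a chloro substituent but the Cl is not on a carbonyl carbon.
(D) contains an acyl chloride (-C(=O)Cl), which satisfies every atom and bond constraint.
So the answer is (D).

D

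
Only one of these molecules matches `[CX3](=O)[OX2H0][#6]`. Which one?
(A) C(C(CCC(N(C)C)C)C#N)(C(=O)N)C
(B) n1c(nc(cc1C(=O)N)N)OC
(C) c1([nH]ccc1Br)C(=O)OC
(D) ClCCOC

C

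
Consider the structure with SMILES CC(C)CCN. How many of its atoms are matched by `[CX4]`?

5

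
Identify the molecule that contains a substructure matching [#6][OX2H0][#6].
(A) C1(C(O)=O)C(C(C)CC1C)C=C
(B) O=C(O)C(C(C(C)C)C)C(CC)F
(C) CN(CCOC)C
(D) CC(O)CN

[#6][OX2H0][#6] describes an aliphatic oxygen bridging two carbons with no H on the oxygen (an ether).
(A) has a carboxylic acid group (-C(=O)OH) but the -OH oxygen has H1; the =O is OX1, not OX2.
(B) has a carboxylic acid group (-C(=O)OH) but the -OH oxygen has H1; the =O is OX1, not OX2.
(C) contains a methoxy ether (-OCH3), which satisfies every atom and bond constraint.
(D) has a hydroxyl group (-OH) but the oxygen has H1, not H0 bridging two carbons.
So the answer is (C).

C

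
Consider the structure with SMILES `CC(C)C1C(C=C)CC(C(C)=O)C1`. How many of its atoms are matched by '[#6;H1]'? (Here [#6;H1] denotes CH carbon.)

5

The query [#6;H1] means: any carbon bearing exactly one hydrogen.
Check the 13 heavy atoms by environment: 5× C (H1) → match; 3× C (H2) → no; 3× C (H3) → no; 1× C (H0) → no; 1× O (H0) → no.
That gives 5 matching atoms.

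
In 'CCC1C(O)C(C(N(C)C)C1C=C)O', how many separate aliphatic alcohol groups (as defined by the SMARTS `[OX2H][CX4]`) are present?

[OX2H][CX4] is the SMARTS for an aliphatic alcohol: a hydroxyl oxygen bound to an sp3 (X4) carbon.
The molecule carries 2 separate instances of a hydroxyl group (-OH) meeting every constraint; each maps to a distinct set of atoms, giving 2 matches.

2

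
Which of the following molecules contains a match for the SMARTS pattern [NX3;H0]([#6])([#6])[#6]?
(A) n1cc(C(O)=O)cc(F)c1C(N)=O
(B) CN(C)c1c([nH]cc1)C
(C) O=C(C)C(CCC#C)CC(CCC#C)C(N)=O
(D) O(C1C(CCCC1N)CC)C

B

[NX3;H0]([#6])([#6])[#6] describes a trivalent nitrogen with no H, bonded to three carbons (a tertiary amine).
(A) has a primary amide (-C(=O)NH2) but the amide nitrogen has H2 and only one carbon neighbour.
(B) contains a dimethylamino group (-N(CH3)2), which satisfies every atom and bond constraint.
(C) has a primary amide (-C(=O)NH2) but the amide nitrogen has H2 and only one carbon neighbour.
(D) has a primary amino group (-NH2) but the nitrogen has H2, not H0 with three carbons.
So the answer is (B).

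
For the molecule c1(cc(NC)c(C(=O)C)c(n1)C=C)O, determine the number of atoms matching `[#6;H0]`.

The query [#6;H0] means: any carbon with no attached hydrogen.
Check the 14 heavy atoms by environment: 1× n (aromatic, H0) → no; 4× c (aromatic, H0) → match; 1× c (aromatic, H1) → no; 1× C (H0) → match; 1× O (H0) → no; 2× C (H3) → no; 1× C (H1) → no; 1× C (H2) → no; 1× O (H1) → no; 1× N (H1) → no.
Summing the matching environments: 4 + 1 = 5 matching atoms.

5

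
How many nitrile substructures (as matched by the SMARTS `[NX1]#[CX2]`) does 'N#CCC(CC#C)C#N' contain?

[NX1]#[CX2] is the SMARTS for a nitrile: a nitrogen triple-bonded to a two-connected carbon.
The molecule carries 2 separate instances of a nitrile (-C#N) meeting every constraint; each maps to a distinct set of atoms, giving 2 matches.

2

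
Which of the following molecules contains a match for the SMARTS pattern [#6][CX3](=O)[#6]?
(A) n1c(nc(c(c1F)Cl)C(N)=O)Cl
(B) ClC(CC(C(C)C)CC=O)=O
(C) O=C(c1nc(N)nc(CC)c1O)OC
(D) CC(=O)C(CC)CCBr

D

[#6][CX3](=O)[#6] describes a carbonyl carbon (no H) flanked by two carbons (a ketone).
(A) has a primary amide (-C(=O)NH2) but one neighbour of the carbonyl carbon is N, not C.
(B) has an aldehyde (-CHO) but the carbonyl carbon has H1, so it is not flanked by two carbons.
(C) has a methyl-ester group (-C(=O)OCH3) but one neighbour of the carbonyl carbon is O, not C.
(D) contains an acetyl/ketone group (-C(=O)CH3), which satisfies every atom and bond constraint.
So the answer is (D).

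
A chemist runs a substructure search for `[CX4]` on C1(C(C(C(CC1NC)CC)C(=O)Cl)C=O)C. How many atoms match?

The query [CX4] means: C with X4: aliphatic carbon with exactly 4 total connections (bonds + H).
Check the 16 heavy atoms by environment: 10× C (X4) → match; 2× C (X3) → no; 2× O (X1) → no; 1× N (X3) → no; 1× Cl (X1) → no.
That gives 10 matching atoms.

10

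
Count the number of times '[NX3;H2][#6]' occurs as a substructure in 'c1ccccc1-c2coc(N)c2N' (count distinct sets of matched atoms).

[NX3;H2][#6] is the SMARTS for a primary amine: a trivalent nitrogen with two H attached to carbon.
The molecule carries 2 separate instances of a primary amino group (-NH2) meeting every constraint; each maps to a distinct set of atoms, giving 2 matches.

2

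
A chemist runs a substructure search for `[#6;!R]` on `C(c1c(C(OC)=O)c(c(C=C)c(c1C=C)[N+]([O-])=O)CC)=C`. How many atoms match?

The query [#6;!R] means: carbon not in any ring.
Check the 21 heavy atoms by environment: 6× c (aromatic, in 6-ring) → no; 10× C (acyclic) → match; 3× O (acyclic) → no; 1× N (charge +1, acyclic) → no; 1× O (charge -1, acyclic) → no.
That gives 10 matching atoms.

10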